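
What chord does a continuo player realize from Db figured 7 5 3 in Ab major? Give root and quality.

Db major seventh

The figures 7 5 3 indicate a seventh chord in root position.
In root position the bass is the root, so the root is Db.
The chord tones are Db, F, Ab, C, giving Db major seventh.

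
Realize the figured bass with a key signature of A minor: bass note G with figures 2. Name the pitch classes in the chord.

G, A, C, E

The written figures 2 are shorthand for 6/4/2: the 6/4 are implied.
A second above G in this key is A.
A fourth above G in this key is C.
A sixth above G in this key is E.
Together with the bass G, this spells A minor seventh in third inversion.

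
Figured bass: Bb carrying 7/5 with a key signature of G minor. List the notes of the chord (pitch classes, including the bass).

Bb, D, F, A

The written figures 7/5 are shorthand for 7/5/3: the 3 is implied.
A third above Bb in this key is D.
A fifth above Bb in this key is F.
A seventh above Bb in this key is A.
Together with the bass Bb, this spells Bb major seventh in root position.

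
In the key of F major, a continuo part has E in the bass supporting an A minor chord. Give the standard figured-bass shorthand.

6/4

E is the fifth of A minor, so the chord is in second inversion.
A triad in second inversion is figured 6/4, conventionally abbreviated 6/4.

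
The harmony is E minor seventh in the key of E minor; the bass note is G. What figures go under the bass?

6/5

G is the third of E minor seventh, so the chord is in first inversion.
A seventh chord in first inversion is figured 6/5/3, conventionally abbreviated 6/5.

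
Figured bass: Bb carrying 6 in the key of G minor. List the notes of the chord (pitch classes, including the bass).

The written figures 6 are shorthand for 6/3: the 3 is implied.
A third above Bb in this key is D.
A sixth above Bb in this key is G.
Together with the bass Bb, this spells G minor in first inversion.

Bb, D, G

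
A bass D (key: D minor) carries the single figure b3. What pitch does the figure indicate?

Counting 2 letter steps above D lands on F; in D minor, that letter is F.
The b3 figure lowers it a semitone, giving Fb.

Fb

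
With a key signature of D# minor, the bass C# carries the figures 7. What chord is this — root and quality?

The figures 7 indicate a seventh chord in root position.
In root position the bass is the root, so the root is C#.
The chord tones are C#, E#, G#, B, giving C# dominant seventh.

C# dominant seventh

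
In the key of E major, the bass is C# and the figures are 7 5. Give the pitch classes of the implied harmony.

C#, E, G#, B

The written figures 7 5 are shorthand for 7/5/3: the 3 is implied.
A third above C# in this key is E.
A fifth above C# in this key is G#.
A seventh above C# in this key is B.
Together with the bass C#, this spells C# minor seventh in root position.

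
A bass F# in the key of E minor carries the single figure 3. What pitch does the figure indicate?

Counting 2 letter steps above F# lands on A; in E minor, that letter is A.

A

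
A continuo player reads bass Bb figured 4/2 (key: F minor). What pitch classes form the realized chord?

Bb, C, Eb, G

The written figures 4/2 are shorthand for 6/4/2: the 6 is implied.
A second above Bb in this key is C.
A fourth above Bb in this key is Eb.
A sixth above Bb in this key is G.
Together with the bass Bb, this spells C minor seventh in third inversion.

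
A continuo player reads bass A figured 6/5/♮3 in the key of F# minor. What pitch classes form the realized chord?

A third above A in this key is C#, made natural (C) by the ♮ figure.
A fifth above A in this key is E.
A sixth above A in this key is F#.
Together with the bass A, this spells F# half-diminished seventh in first inversion.

A, C, E, F#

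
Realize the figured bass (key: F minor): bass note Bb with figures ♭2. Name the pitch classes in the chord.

The written figures ♭2 are shorthand for 6/4/2: the 6/4 are implied.
A second above Bb in this key is C, lowered to Cb by the flat.
A fourth above Bb in this key is Eb.
A sixth above Bb in this key is G.
Together with the bass Bb, this spells Cb augmented major seventh in third inversion.

Bb, Cb, Eb, G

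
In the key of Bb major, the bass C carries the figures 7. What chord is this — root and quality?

C minor seventh

The figures 7 indicate a seventh chord in root position.
In root position the bass is the root, so the root is C.
The chord tones are C, Eb, G, Bb, giving C minor seventh.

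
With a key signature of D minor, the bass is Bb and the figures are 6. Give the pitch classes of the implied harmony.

The written figures 6 are shorthand for 6/3: the 3 is implied.
A third above Bb in this key is D.
A sixth above Bb in this key is G.
Together with the bass Bb, this spells G minor in first inversion.

Bb, D, G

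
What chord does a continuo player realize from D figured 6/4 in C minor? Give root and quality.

The figures 6/4 indicate a triad in second inversion.
In second inversion the root lies a fourth above the bass: a fourth above D in C minor is G.
The chord tones are D, G, Bb, giving G minor.

G minor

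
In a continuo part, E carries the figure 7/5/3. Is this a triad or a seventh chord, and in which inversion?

seventh chord, root position

Intervals of 7/5/3 above the bass form a seventh chord; the bass is the root, so this is root position.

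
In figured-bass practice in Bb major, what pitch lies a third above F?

Counting 2 letter steps above F lands on A; in Bb major, that letter is A.

A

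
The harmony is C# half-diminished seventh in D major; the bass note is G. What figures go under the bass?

4/3

G is the fifth of C# half-diminished seventh, so the chord is in second inversion.
A seventh chord in second inversion is figured 6/4/3, conventionally abbreviated 4/3.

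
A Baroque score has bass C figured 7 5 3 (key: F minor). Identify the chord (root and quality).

The figures 7 5 3 indicate a seventh chord in root position.
In root position the bass is the root, so the root is C.
The chord tones are C, Eb, G, Bb, giving C minor seventh.

C minor seventh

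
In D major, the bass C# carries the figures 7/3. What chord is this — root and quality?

C# half-diminished seventh

The figures 7/3 indicate a seventh chord in root position.
In root position the bass is the root, so the root is C#.
The chord tones are C#, E, G, B, giving C# half-diminished seventh.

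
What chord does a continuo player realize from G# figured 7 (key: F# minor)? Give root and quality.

The figures 7 indicate a seventh chord in root position.
In root position the bass is the root, so the root is G#.
The chord tones are G#, B, D, F#, giving G# half-diminished seventh.

G# half-diminished seventh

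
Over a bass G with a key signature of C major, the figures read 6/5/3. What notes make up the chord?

A third above G in this key is B.
A fifth above G in this key is D.
A sixth above G in this key is E.
Together with the bass G, this spells E minor seventh in first inversion.

G, B, D, E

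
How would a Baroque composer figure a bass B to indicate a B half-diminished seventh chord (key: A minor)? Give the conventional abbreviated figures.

7

B is the root of B half-diminished seventh, so the chord is in root position.
A seventh chord in root position is figured 7/5/3, conventionally abbreviated 7.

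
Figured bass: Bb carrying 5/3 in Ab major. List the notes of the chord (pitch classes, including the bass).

A third above Bb in this key is Db.
A fifth above Bb in this key is F.
Together with the bass Bb, this spells Bb minor in root position.

Bb, Db, F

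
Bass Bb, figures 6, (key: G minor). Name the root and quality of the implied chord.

G minor

The figures 6 indicate a triad in first inversion.
In first inversion the root lies a sixth above the bass: a sixth above Bb in G minor is G.
The chord tones are Bb, D, G, giving G minor.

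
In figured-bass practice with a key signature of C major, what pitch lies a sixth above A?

Counting 5 letter steps above A lands on F; in C major, that letter is F.

F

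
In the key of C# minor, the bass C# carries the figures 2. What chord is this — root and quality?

D# half-diminished seventh

The figures 2 indicate a seventh chord in third inversion.
In third inversion the root lies a second above the bass: a second above C# in C# minor is D#.
The chord tones are C#, D#, F#, A, giving D# half-diminished seventh.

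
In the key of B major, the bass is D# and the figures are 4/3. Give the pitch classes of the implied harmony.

The written figures 4/3 are shorthand for 6/4/3: the 6 is implied.
A third above D# in this key is F#.
A fourth above D# in this key is G#.
A sixth above D# in this key is B.
Together with the bass D#, this spells G# minor seventh in second inversion.

D#, F#, G#, B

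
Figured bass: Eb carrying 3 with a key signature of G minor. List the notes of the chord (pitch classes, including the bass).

Eb, G, Bb

The written figures 3 are shorthand for 5/3: the 5 is implied.
A third above Eb in this key is G.
A fifth above Eb in this key is Bb.
Together with the bass Eb, this spells Eb major in root position.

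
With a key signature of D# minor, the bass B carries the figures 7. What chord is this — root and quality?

B major seventh

The figures 7 indicate a seventh chord in root position.
In root position the bass is the root, so the root is B.
The chord tones are B, D#, F#, A#, giving B major seventh.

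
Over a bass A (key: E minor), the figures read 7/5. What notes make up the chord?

The written figures 7/5 are shorthand for 7/5/3: the 3 is implied.
A third above A in this key is C.
A fifth above A in this key is E.
A seventh above A in this key is G.
Together with the bass A, this spells A minor seventh in root position.

A, C, E, G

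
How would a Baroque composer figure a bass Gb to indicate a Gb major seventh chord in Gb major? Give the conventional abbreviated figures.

Gb is the root of Gb major seventh, so the chord is in root position.
A seventh chord in root position is figured 7/5/3, conventionally abbreviated 7.

7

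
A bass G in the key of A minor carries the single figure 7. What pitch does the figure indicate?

F

Counting 6 letter steps above G lands on F; in A minor, that letter is F.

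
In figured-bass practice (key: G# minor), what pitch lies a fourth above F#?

Counting 3 letter steps above F# lands on B; in G# minor, that letter is B.

B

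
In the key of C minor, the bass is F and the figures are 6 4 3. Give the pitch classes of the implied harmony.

F, Ab, Bb, D

A third above F in this key is Ab.
A fourth above F in this key is Bb.
A sixth above F in this key is D.
Together with the bass F, this spells Bb dominant seventh in second inversion.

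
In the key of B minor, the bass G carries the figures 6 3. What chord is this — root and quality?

E minor

The figures 6 3 indicate a triad in first inversion.
In first inversion the root lies a sixth above the bass: a sixth above G in B minor is E.
The chord tones are G, B, E, giving E minor.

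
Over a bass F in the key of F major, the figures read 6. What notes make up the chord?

The written figures 6 are shorthand for 6/3: the 3 is implied.
A third above F in this key is A.
A sixth above F in this key is D.
Together with the bass F, this spells D minor in first inversion.

F, A, D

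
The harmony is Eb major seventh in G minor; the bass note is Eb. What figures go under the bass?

Eb is the root of Eb major seventh, so the chord is in root position.
A seventh chord in root position is figured 7/5/3, conventionally abbreviated 7.

7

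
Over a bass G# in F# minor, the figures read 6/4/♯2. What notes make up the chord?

A second above G# in this key is A, raised to A# by the sharp.
A fourth above G# in this key is C#.
A sixth above G# in this key is E.
Together with the bass G#, this spells A# half-diminished seventh in third inversion.

G#, A#, C#, E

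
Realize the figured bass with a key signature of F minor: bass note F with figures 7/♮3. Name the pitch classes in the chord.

F, A, C, Eb

The written figures 7/♮3 are shorthand for 7/5/3: the 5 is implied.
A third above F in this key is Ab, made natural (A) by the ♮ figure.
A fifth above F in this key is C.
A seventh above F in this key is Eb.
Together with the bass F, this spells F dominant seventh in root position.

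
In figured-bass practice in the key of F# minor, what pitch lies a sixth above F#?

D

Counting 5 letter steps above F# lands on D; in F# minor, that letter is D.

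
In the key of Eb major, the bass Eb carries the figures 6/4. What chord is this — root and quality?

The figures 6/4 indicate a triad in second inversion.
In second inversion the root lies a fourth above the bass: a fourth above Eb in Eb major is Ab.
The chord tones are Eb, Ab, C, giving Ab major.

Ab major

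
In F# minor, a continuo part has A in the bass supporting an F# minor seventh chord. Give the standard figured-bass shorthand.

A is the third of F# minor seventh, so the chord is in first inversion.
A seventh chord in first inversion is figured 6/5/3, conventionally abbreviated 6/5.

6/5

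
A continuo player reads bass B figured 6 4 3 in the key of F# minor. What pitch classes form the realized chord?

B, D, E, G#

A third above B in this key is D.
A fourth above B in this key is E.
A sixth above B in this key is G#.
Together with the bass B, this spells E dominant seventh in second inversion.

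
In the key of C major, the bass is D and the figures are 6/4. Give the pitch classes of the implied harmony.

A fourth above D in this key is G.
A sixth above D in this key is B.
Together with the bass D, this spells G major in second inversion.

D, G, B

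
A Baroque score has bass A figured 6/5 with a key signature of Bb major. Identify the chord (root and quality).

The figures 6/5 indicate a seventh chord in first inversion.
In first inversion the root lies a sixth above the bass: a sixth above A in Bb major is F.
The chord tones are A, C, Eb, F, giving F dominant seventh.

F dominant seventh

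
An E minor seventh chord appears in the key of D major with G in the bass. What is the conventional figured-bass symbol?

G is the third of E minor seventh, so the chord is in first inversion.
A seventh chord in first inversion is figured 6/5/3, conventionally abbreviated 6/5.

6/5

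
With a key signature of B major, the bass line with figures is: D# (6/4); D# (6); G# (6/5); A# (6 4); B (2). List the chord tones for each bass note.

D#, G#, B | D#, F#, B | G#, B, D#, E | A#, D#, F# | B, C#, E, G#

D# (6/4): D#, G#, B.
D# (6/3): D#, F#, B.
G# (6/5/3): G#, B, D#, E.
A# (6/4): A#, D#, F#.
B (6/4/2): B, C#, E, G#.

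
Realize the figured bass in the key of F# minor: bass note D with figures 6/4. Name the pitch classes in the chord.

A fourth above D in this key is G#.
A sixth above D in this key is B.
Together with the bass D, this spells G# diminished in second inversion.

D, G#, B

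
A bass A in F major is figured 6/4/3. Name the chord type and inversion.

Intervals of 6/4/3 above the bass form a seventh chord; the bass is the fifth, so this is second inversion.

seventh chord, second inversion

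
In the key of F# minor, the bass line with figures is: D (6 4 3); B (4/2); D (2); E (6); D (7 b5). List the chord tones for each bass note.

D (6/4/3): D, F#, G#, B.
B (6/4/2): B, C#, E, G#.
D (6/4/2): D, E, G#, B.
E (6/3): E, G#, C#.
D (7/b5/3): D, F#, Ab, C#.

D, F#, G#, B | B, C#, E, G# | D, E, G#, B | E, G#, C# | D, F#, Ab, C#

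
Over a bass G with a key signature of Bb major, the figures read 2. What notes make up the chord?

The written figures 2 are shorthand for 6/4/2: the 6/4 are implied.
A second above G in this key is A.
A fourth above G in this key is C.
A sixth above G in this key is Eb.
Together with the bass G, this spells A half-diminished seventh in third inversion.

G, A, C, Eb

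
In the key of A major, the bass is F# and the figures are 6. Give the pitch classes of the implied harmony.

F#, A, D

The written figures 6 are shorthand for 6/3: the 3 is implied.
A third above F# in this key is A.
A sixth above F# in this key is D.
Together with the bass F#, this spells D major in first inversion.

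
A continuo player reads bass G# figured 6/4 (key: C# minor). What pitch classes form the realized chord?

G#, C#, E

A fourth above G# in this key is C#.
A sixth above G# in this key is E.
Together with the bass G#, this spells C# minor in second inversion.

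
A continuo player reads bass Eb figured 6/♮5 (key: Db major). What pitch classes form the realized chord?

The written figures 6/♮5 are shorthand for 6/5/3: the 3 is implied.
A third above Eb in this key is Gb.
A fifth above Eb in this key is Bb, made natural (B) by the ♮ figure.
A sixth above Eb in this key is C.

Eb, Gb, B, C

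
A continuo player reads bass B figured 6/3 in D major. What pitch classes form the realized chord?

B, D, G

A third above B in this key is D.
A sixth above B in this key is G.
Together with the bass B, this spells G major in first inversion.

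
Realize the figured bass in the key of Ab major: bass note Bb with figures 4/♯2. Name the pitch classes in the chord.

Bb, C#, Eb, G

The written figures 4/♯2 are shorthand for 6/4/2: the 6 is implied.
A second above Bb in this key is C, raised to C# by the sharp.
A fourth above Bb in this key is Eb.
A sixth above Bb in this key is G.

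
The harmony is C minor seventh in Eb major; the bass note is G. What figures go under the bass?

4/3

G is the fifth of C minor seventh, so the chord is in second inversion.
A seventh chord in second inversion is figured 6/4/3, conventionally abbreviated 4/3.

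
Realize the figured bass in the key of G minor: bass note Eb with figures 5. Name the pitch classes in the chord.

The written figures 5 are shorthand for 5/3: the 3 is implied.
A third above Eb in this key is G.
A fifth above Eb in this key is Bb.
Together with the bass Eb, this spells Eb major in root position.

Eb, G, Bb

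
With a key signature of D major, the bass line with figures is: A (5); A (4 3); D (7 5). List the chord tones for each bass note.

A (5/3): A, C#, E.
A (6/4/3): A, C#, D, F#.
D (7/5/3): D, F#, A, C#.

A, C#, E | A, C#, D, F# | D, F#, A, C#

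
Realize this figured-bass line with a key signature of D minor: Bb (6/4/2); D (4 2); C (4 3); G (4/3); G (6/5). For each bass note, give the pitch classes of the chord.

Bb, C, E, G | D, E, G, Bb | C, E, F, A | G, Bb, C, E | G, Bb, D, E

Bb (6/4/2): Bb, C, E, G.
D (6/4/2): D, E, G, Bb.
C (6/4/3): C, E, F, A.
G (6/4/3): G, Bb, C, E.
G (6/5/3): G, Bb, D, E.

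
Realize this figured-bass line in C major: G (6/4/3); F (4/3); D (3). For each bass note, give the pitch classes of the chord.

G, B, C, E | F, A, B, D | D, F, A

G (6/4/3): G, B, C, E.
F (6/4/3): F, A, B, D.
D (5/3): D, F, A.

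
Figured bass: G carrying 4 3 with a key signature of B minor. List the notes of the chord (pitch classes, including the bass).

The written figures 4 3 are shorthand for 6/4/3: the 6 is implied.
A third above G in this key is B.
A fourth above G in this key is C#.
A sixth above G in this key is E.
Together with the bass G, this spells C# half-diminished seventh in second inversion.

G, B, C#, E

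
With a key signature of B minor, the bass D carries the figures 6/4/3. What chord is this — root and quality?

The figures 6/4/3 indicate a seventh chord in second inversion.
In second inversion the root lies a fourth above the bass: a fourth above D in B minor is G.
The chord tones are D, F#, G, B, giving G major seventh.

G major seventh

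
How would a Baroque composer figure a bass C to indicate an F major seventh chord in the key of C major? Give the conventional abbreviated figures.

4/3

C is the fifth of F major seventh, so the chord is in second inversion.
A seventh chord in second inversion is figured 6/4/3, conventionally abbreviated 4/3.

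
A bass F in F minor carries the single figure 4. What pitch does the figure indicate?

Bb

Counting 3 letter steps above F lands on B; in F minor, that letter is Bb.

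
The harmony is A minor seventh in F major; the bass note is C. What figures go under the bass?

C is the third of A minor seventh, so the chord is in first inversion.
A seventh chord in first inversion is figured 6/5/3, conventionally abbreviated 6/5.

6/5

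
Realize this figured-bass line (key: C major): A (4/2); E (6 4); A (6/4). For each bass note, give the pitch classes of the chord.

A (6/4/2): A, B, D, F.
E (6/4): E, A, C.
A (6/4): A, D, F.

A, B, D, F | E, A, C | A, D, F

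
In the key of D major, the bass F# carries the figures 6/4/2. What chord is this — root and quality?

The figures 6/4/2 indicate a seventh chord in third inversion.
In third inversion the root lies a second above the bass: a second above F# in D major is G.
The chord tones are F#, G, B, D, giving G major seventh.

G major seventh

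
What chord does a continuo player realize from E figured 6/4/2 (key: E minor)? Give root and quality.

The figures 6/4/2 indicate a seventh chord in third inversion.
In third inversion the root lies a second above the bass: a second above E in E minor is F#.
The chord tones are E, F#, A, C, giving F# half-diminished seventh.

F# half-diminished seventh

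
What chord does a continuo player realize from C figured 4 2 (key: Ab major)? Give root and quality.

Db major seventh

The figures 4 2 indicate a seventh chord in third inversion.
In third inversion the root lies a second above the bass: a second above C in Ab major is Db.
The chord tones are C, Db, F, Ab, giving Db major seventh.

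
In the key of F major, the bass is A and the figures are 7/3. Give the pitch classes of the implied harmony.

The written figures 7/3 are shorthand for 7/5/3: the 5 is implied.
A third above A in this key is C.
A fifth above A in this key is E.
A seventh above A in this key is G.
Together with the bass A, this spells A minor seventh in root position.

A, C, E, G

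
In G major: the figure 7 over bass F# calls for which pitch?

Counting 6 letter steps above F# lands on E; in G major, that letter is E.

E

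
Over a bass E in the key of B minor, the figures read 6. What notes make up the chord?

The written figures 6 are shorthand for 6/3: the 3 is implied.
A third above E in this key is G.
A sixth above E in this key is C#.
Together with the bass E, this spells C# diminished in first inversion.

E, G, C#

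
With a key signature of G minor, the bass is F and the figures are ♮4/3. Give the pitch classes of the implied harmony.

The written figures ♮4/3 are shorthand for 6/4/3: the 6 is implied.
A third above F in this key is A.
A fourth above F in this key is Bb, made natural (B) by the ♮ figure.
A sixth above F in this key is D.
Together with the bass F, this spells B half-diminished seventh in second inversion.

F, A, B, D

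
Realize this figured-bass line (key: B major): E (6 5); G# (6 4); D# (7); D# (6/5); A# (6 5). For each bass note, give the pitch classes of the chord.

E (6/5/3): E, G#, B, C#.
G# (6/4): G#, C#, E.
D# (7/5/3): D#, F#, A#, C#.
D# (6/5/3): D#, F#, A#, B.
A# (6/5/3): A#, C#, E, F#.

E, G#, B, C# | G#, C#, E | D#, F#, A#, C# | D#, F#, A#, B | A#, C#, E, F#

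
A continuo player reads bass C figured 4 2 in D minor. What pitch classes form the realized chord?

The written figures 4 2 are shorthand for 6/4/2: the 6 is implied.
A second above C in this key is D.
A fourth above C in this key is F.
A sixth above C in this key is A.
Together with the bass C, this spells D minor seventh in third inversion.

C, D, F, A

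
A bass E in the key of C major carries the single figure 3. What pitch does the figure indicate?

Counting 2 letter steps above E lands on G; in C major, that letter is G.

G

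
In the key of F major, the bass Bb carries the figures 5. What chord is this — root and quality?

Bb major

The figures 5 indicate a triad in root position.
In root position the bass is the root, so the root is Bb.
The chord tones are Bb, D, F, giving Bb major.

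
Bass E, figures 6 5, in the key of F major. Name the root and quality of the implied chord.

C dominant seventh

The figures 6 5 indicate a seventh chord in first inversion.
In first inversion the root lies a sixth above the bass: a sixth above E in F major is C.
The chord tones are E, G, Bb, C, giving C dominant seventh.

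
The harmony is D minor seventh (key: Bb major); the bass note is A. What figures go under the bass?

4/3

A is the fifth of D minor seventh, so the chord is in second inversion.
A seventh chord in second inversion is figured 6/4/3, conventionally abbreviated 4/3.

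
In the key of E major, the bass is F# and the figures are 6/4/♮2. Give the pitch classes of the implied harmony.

A second above F# in this key is G#, made natural (G) by the ♮ figure.
A fourth above F# in this key is B.
A sixth above F# in this key is D#.
Together with the bass F#, this spells G augmented major seventh in third inversion.

F#, G, B, D#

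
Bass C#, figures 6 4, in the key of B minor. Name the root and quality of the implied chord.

F# minor

The figures 6 4 indicate a triad in second inversion.
In second inversion the root lies a fourth above the bass: a fourth above C# in B minor is F#.
The chord tones are C#, F#, A, giving F# minor.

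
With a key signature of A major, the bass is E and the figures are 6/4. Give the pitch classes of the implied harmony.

A fourth above E in this key is A.
A sixth above E in this key is C#.
Together with the bass E, this spells A major in second inversion.

E, A, C#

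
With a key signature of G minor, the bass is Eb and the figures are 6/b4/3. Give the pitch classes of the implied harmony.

A third above Eb in this key is G.
A fourth above Eb in this key is A, lowered to Ab by the flat.
A sixth above Eb in this key is C.
Together with the bass Eb, this spells Ab major seventh in second inversion.

Eb, G, Ab, C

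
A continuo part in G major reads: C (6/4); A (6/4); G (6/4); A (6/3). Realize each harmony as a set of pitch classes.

C, F#, A | A, D, F# | G, C, E | A, C, F#

C (6/4): C, F#, A.
A (6/4): A, D, F#.
G (6/4): G, C, E.
A (6/3): A, C, F#.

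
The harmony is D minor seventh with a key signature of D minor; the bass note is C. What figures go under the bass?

4/2

C is the seventh of D minor seventh, so the chord is in third inversion.
A seventh chord in third inversion is figured 6/4/2, conventionally abbreviated 4/2.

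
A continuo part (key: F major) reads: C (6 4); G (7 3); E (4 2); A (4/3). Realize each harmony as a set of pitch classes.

C (6/4): C, F, A.
G (7/5/3): G, Bb, D, F.
E (6/4/2): E, F, A, C.
A (6/4/3): A, C, D, F.

C, F, A | G, Bb, D, F | E, F, A, C | A, C, D, F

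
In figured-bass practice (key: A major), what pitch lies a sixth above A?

Counting 5 letter steps above A lands on F; in A major, that letter is F#.

F#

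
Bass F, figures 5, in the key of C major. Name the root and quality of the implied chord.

F major

The figures 5 indicate a triad in root position.
In root position the bass is the root, so the root is F.
The chord tones are F, A, C, giving F major.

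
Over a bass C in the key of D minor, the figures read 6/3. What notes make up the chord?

C, E, A

A third above C in this key is E.
A sixth above C in this key is A.
Together with the bass C, this spells A minor in first inversion.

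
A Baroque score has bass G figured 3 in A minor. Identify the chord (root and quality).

The figures 3 indicate a triad in root position.
In root position the bass is the root, so the root is G.
The chord tones are G, B, D, giving G major.

G major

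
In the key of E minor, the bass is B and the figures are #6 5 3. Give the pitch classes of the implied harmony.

A third above B in this key is D.
A fifth above B in this key is F#.
A sixth above B in this key is G, raised to G# by the sharp.
Together with the bass B, this spells G# half-diminished seventh in first inversion.

B, D, F#, G#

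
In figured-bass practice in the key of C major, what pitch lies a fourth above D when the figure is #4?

Counting 3 letter steps above D lands on G; in C major, that letter is G.
The #4 figure raises it a semitone, giving G#.

G#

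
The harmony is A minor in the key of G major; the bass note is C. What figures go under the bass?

6

C is the third of A minor, so the chord is in first inversion.
A triad in first inversion is figured 6/3, conventionally abbreviated 6.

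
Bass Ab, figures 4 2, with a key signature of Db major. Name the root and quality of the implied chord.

The figures 4 2 indicate a seventh chord in third inversion.
In third inversion the root lies a second above the bass: a second above Ab in Db major is Bb.
The chord tones are Ab, Bb, Db, F, giving Bb minor seventh.

Bb minor seventh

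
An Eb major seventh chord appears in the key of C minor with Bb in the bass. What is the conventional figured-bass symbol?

4/3

Bb is the fifth of Eb major seventh, so the chord is in second inversion.
A seventh chord in second inversion is figured 6/4/3, conventionally abbreviated 4/3.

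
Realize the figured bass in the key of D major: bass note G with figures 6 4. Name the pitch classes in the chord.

A fourth above G in this key is C#.
A sixth above G in this key is E.
Together with the bass G, this spells C# diminished in second inversion.

G, C#, E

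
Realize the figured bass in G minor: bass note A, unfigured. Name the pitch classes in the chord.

A, C, Eb

An unfigured bass implies 5/3.
A third above A in this key is C.
A fifth above A in this key is Eb.
Together with the bass A, this spells A diminished in root position.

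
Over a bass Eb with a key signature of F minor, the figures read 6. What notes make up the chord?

The written figures 6 are shorthand for 6/3: the 3 is implied.
A third above Eb in this key is G.
A sixth above Eb in this key is C.
Together with the bass Eb, this spells C minor in first inversion.

Eb, G, C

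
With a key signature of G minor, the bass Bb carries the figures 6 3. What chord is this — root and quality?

The figures 6 3 indicate a triad in first inversion.
In first inversion the root lies a sixth above the bass: a sixth above Bb in G minor is G.
The chord tones are Bb, D, G, giving G minor.

G minor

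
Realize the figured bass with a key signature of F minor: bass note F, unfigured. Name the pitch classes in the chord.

F, Ab, C

An unfigured bass implies 5/3.
A third above F in this key is Ab.
A fifth above F in this key is C.
Together with the bass F, this spells F minor in root position.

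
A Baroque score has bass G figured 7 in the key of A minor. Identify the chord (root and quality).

G dominant seventh

The figures 7 indicate a seventh chord in root position.
In root position the bass is the root, so the root is G.
The chord tones are G, B, D, F, giving G dominant seventh.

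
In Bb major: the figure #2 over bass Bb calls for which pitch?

C#

Counting 1 letter step above Bb lands on C; in Bb major, that letter is C.
The #2 figure raises it a semitone, giving C#.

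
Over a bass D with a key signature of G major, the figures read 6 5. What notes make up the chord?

D, F#, A, B

The written figures 6 5 are shorthand for 6/5/3: the 3 is implied.
A third above D in this key is F#.
A fifth above D in this key is A.
A sixth above D in this key is B.
Together with the bass D, this spells B minor seventh in first inversion.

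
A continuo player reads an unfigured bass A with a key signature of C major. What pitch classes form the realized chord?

A, C, E

An unfigured bass implies 5/3.
A third above A in this key is C.
A fifth above A in this key is E.
Together with the bass A, this spells A minor in root position.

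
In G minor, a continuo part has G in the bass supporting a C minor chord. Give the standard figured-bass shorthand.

6/4

G is the fifth of C minor, so the chord is in second inversion.
A triad in second inversion is figured 6/4, conventionally abbreviated 6/4.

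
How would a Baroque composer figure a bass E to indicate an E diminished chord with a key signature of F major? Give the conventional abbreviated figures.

no figures

E is the root of E diminished, so the chord is in root position.
A triad in root position is figured 5/3, conventionally abbreviated (no figures — root-position triad).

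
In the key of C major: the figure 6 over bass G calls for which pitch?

E

Counting 5 letter steps above G lands on E; in C major, that letter is E.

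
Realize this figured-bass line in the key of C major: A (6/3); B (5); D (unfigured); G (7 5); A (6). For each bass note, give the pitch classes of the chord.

A, C, F | B, D, F | D, F, A | G, B, D, F | A, C, F

A (6/3): A, C, F.
B (5/3): B, D, F.
D (5/3): D, F, A.
G (7/5/3): G, B, D, F.
A (6/3): A, C, F.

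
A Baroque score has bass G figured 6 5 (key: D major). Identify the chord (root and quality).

E minor seventh

The figures 6 5 indicate a seventh chord in first inversion.
In first inversion the root lies a sixth above the bass: a sixth above G in D major is E.
The chord tones are G, B, D, E, giving E minor seventh.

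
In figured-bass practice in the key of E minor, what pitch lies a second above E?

Counting 1 letter step above E lands on F; in E minor, that letter is F#.

F#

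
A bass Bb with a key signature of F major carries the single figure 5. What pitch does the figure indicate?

F

Counting 4 letter steps above Bb lands on F; in F major, that letter is F.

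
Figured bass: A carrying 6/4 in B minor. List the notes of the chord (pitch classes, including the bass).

A, D, F#

A fourth above A in this key is D.
A sixth above A in this key is F#.
Together with the bass A, this spells D major in second inversion.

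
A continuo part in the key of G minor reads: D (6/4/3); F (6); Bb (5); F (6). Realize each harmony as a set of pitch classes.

D (6/4/3): D, F, G, Bb.
F (6/3): F, A, D.
Bb (5/3): Bb, D, F.
F (6/3): F, A, D.

D, F, G, Bb | F, A, D | Bb, D, F | F, A, D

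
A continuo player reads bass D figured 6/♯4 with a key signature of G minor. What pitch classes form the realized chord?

D, G#, Bb

A fourth above D in this key is G, raised to G# by the sharp.
A sixth above D in this key is Bb.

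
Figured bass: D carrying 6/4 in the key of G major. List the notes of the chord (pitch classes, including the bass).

D, G, B

A fourth above D in this key is G.
A sixth above D in this key is B.
Together with the bass D, this spells G major in second inversion.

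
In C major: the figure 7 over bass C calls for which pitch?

Counting 6 letter steps above C lands on B; in C major, that letter is B.

B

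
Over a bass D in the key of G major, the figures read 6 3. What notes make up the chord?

A third above D in this key is F#.
A sixth above D in this key is B.
Together with the bass D, this spells B minor in first inversion.

D, F#, B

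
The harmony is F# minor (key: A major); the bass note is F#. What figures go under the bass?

F# is the root of F# minor, so the chord is in root position.
A triad in root position is figured 5/3, conventionally abbreviated (no figures — root-position triad).

no figures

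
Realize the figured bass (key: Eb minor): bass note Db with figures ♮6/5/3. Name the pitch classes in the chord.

A third above Db in this key is F.
A fifth above Db in this key is Ab.
A sixth above Db in this key is Bb, made natural (B) by the ♮ figure.

Db, F, Ab, B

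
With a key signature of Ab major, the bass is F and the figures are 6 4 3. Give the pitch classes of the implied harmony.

A third above F in this key is Ab.
A fourth above F in this key is Bb.
A sixth above F in this key is Db.
Together with the bass F, this spells Bb minor seventh in second inversion.

F, Ab, Bb, Db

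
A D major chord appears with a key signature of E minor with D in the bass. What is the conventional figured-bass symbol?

no figures

D is the root of D major, so the chord is in root position.
A triad in root position is figured 5/3, conventionally abbreviated (no figures — root-position triad).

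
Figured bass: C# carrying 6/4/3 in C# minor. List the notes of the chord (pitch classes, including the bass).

A third above C# in this key is E.
A fourth above C# in this key is F#.
A sixth above C# in this key is A.
Together with the bass C#, this spells F# minor seventh in second inversion.

C#, E, F#, A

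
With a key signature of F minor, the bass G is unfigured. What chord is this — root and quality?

An unfigured bass indicates a triad in root position.
In root position the bass is the root, so the root is G.
The chord tones are G, Bb, Db, giving G diminished.

G diminished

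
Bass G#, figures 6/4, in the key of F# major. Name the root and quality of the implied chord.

C# major

The figures 6/4 indicate a triad in second inversion.
In second inversion the root lies a fourth above the bass: a fourth above G# in F# major is C#.
The chord tones are G#, C#, E#, giving C# major.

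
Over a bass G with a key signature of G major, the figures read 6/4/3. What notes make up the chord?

G, B, C, E

A third above G in this key is B.
A fourth above G in this key is C.
A sixth above G in this key is E.
Together with the bass G, this spells C major seventh in second inversion.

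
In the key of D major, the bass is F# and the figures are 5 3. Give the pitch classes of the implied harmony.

F#, A, C#

A third above F# in this key is A.
A fifth above F# in this key is C#.
Together with the bass F#, this spells F# minor in root position.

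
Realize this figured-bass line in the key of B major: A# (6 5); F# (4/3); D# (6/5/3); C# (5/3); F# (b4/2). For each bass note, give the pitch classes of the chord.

A#, C#, E, F# | F#, A#, B, D# | D#, F#, A#, B | C#, E, G# | F#, G#, Bb, D#

A# (6/5/3): A#, C#, E, F#.
F# (6/4/3): F#, A#, B, D#.
D# (6/5/3): D#, F#, A#, B.
C# (5/3): C#, E, G#.
F# (6/b4/2): F#, G#, Bb, D#.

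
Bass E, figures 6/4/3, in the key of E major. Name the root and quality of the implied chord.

A major seventh

The figures 6/4/3 indicate a seventh chord in second inversion.
In second inversion the root lies a fourth above the bass: a fourth above E in E major is A.
The chord tones are E, G#, A, C#, giving A major seventh.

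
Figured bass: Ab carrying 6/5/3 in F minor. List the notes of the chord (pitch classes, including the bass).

Ab, C, Eb, F

A third above Ab in this key is C.
A fifth above Ab in this key is Eb.
A sixth above Ab in this key is F.
Together with the bass Ab, this spells F minor seventh in first inversion.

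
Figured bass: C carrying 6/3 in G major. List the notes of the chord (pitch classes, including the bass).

C, E, A

A third above C in this key is E.
A sixth above C in this key is A.
Together with the bass C, this spells A minor in first inversion.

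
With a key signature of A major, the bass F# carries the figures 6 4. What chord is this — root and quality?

B minor

The figures 6 4 indicate a triad in second inversion.
In second inversion the root lies a fourth above the bass: a fourth above F# in A major is B.
The chord tones are F#, B, D, giving B minor.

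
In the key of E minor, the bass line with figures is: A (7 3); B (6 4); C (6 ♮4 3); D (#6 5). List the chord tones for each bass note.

A (7/5/3): A, C, E, G.
B (6/4): B, E, G.
C (6/♮4/3): C, E, F, A.
D (#6/5/3): D, F#, A, B#.

A, C, E, G | B, E, G | C, E, F, A | D, F#, A, B#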